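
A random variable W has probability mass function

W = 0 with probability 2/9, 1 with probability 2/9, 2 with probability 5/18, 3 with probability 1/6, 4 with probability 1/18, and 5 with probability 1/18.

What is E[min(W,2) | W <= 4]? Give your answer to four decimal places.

1.2941

P(W <= 4) = 2/9 + 2/9 + 5/18 + 1/6 + 1/18 = 17/18.
E[min(W,2) | W <= 4] = [0·2/9 + 1·2/9 + 2·5/18 + 2·1/6 + 2·1/18] / (17/18)
 = 11/9 / (17/18)
 = 22/17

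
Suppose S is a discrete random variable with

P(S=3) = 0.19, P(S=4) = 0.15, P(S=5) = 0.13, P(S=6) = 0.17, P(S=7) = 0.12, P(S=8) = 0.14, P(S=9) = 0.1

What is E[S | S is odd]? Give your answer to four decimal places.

P(S is odd) = 0.19 + 0.13 + 0.12 + 0.1 = 0.54.
E[S | S is odd] = [3·0.19 + 5·0.13 + 7·0.12 + 9·0.1] / 0.54
 = 2.96 / 0.54
 = 148/27

5.4815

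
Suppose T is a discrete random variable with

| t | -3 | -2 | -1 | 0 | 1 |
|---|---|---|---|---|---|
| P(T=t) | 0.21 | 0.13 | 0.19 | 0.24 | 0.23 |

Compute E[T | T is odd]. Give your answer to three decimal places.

-0.937

P(T is odd) = 0.21 + 0.19 + 0.23 = 0.63.
E[T | T is odd] = [(-3)·0.21 + (-1)·0.19 + 1·0.23] / 0.63
 = -0.59 / 0.63
 = -59/63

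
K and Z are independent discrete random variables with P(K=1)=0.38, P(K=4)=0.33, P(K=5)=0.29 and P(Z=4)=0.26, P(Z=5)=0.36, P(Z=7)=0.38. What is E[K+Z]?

E[K+Z] = Σ_k Σ_z (k+z) · P(K=k)P(Z=z)
 = 5·0.0988 + 6·0.1368 + 8·0.1444 + 8·0.0858 + 9·0.1188 + 11·0.1254 + 9·0.0754 + 10·0.1044 + 12·0.1102
 = 0.494 + 0.8208 + 1.1552 + 0.6864 + 1.0692 + 1.3794 + 0.6786 + 1.044 + 1.3224
 = 8.65

8.65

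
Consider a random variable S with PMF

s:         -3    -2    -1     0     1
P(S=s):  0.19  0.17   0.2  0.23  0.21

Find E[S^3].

E[S^3] = Σ s^3·P(S=s)
 = (-27)·0.19 + (-8)·0.17 + (-1)·0.2 + 0·0.23 + 1·0.21
 = (-5.13) + (-1.36) + (-0.2) + 0 + 0.21
 = -6.48

-6.48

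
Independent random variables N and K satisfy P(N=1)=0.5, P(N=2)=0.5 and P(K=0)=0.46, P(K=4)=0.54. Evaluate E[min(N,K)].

E[min(N,K)] = Σ_n Σ_k min(n,k) · P(N=n)P(K=k)
 = 0·0.23 + 1·0.27 + 0·0.23 + 2·0.27
 = 0 + 0.27 + 0 + 0.54
 = 0.81

0.81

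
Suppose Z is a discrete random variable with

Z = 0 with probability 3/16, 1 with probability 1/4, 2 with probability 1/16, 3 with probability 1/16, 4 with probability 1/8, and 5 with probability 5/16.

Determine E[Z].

E[Z] = Σ z·P(Z=z)
 = 0·3/16 + 1·1/4 + 2·1/16 + 3·1/16 + 4·1/8 + 5·5/16
 = 0 + 1/4 + 1/8 + 3/16 + 1/2 + 25/16
 = 21/8

2.625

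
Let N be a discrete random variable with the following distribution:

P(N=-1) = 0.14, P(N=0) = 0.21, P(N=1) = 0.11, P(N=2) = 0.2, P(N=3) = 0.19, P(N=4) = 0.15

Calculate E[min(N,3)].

E[min(N,3)] = Σ min(n,3)·P(N=n)
 = (-1)·0.14 + 0·0.21 + 1·0.11 + 2·0.2 + 3·0.19 + 3·0.15
 = (-0.14) + 0 + 0.11 + 0.4 + 0.57 + 0.45
 = 1.39

1.39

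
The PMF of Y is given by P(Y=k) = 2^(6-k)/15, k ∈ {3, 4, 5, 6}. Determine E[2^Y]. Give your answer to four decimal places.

17.0667

E[2^Y] = Σ 2^y·P(Y=y)
 = 8·8/15 + 16·4/15 + 32·2/15 + 64·1/15
 = 64/15 + 64/15 + 64/15 + 64/15
 = 256/15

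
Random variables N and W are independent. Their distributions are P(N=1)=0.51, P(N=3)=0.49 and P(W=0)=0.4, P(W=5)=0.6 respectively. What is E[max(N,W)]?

E[max(N,W)] = Σ_n Σ_w max(n,w) · P(N=n)P(W=w)
 = 1·0.204 + 5·0.306 + 3·0.196 + 5·0.294
 = 0.204 + 1.53 + 0.588 + 1.47
 = 3.792

3.792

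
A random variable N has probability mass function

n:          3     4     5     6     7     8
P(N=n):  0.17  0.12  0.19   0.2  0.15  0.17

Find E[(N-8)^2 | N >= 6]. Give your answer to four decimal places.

P(N >= 6) = 0.2 + 0.15 + 0.17 = 0.52.
E[(N-8)^2 | N >= 6] = [4·0.2 + 1·0.15 + 0·0.17] / 0.52
 = 0.95 / 0.52
 = 95/52

1.8269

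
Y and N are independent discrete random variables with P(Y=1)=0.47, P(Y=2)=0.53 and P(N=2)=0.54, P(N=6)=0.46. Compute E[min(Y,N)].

E[min(Y,N)] = Σ_y Σ_n min(y,n) · P(Y=y)P(N=n)
 = 1·0.2538 + 1·0.2162 + 2·0.2862 + 2·0.2438
 = 0.2538 + 0.2162 + 0.5724 + 0.4876
 = 1.53

1.53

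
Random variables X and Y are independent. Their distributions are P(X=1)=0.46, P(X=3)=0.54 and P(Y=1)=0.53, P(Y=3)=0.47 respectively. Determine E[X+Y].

E[X+Y] = Σ_x Σ_y (x+y) · P(X=x)P(Y=y)
 = 2·0.2438 + 4·0.2162 + 4·0.2862 + 6·0.2538
 = 0.4876 + 0.8648 + 1.1448 + 1.5228
 = 4.02

4.02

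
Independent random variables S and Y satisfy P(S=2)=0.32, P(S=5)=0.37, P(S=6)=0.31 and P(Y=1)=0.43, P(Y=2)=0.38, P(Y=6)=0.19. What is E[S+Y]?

E[S+Y] = Σ_s Σ_y (s+y) · P(S=s)P(Y=y)
 = 3·0.1376 + 4·0.1216 + 8·0.0608 + 6·0.1591 + 7·0.1406 + 11·0.0703 + 7·0.1333 + 8·0.1178 + 12·0.0589
 = 0.4128 + 0.4864 + 0.4864 + 0.9546 + 0.9842 + 0.7733 + 0.9331 + 0.9424 + 0.7068
 = 6.68

6.68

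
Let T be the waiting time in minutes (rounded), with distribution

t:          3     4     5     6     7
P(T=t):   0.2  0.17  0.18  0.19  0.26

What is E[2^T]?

55.52

E[2^T] = Σ 2^t·P(T=t)
 = 8·0.2 + 16·0.17 + 32·0.18 + 64·0.19 + 128·0.26
 = 1.6 + 2.72 + 5.76 + 12.16 + 33.28
 = 55.52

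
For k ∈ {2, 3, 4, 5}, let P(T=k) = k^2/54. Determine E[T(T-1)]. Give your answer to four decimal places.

E[T(T-1)] = Σ t(t-1)·P(T=t)
 = 2·2/27 + 6·1/6 + 12·8/27 + 20·25/54
 = 4/27 + 1 + 32/9 + 250/27
 = 377/27

13.9630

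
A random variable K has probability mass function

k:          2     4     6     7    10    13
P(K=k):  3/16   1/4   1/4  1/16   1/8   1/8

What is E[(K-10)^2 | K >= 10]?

4.5

P(K >= 10) = 1/8 + 1/8 = 1/4.
E[(K-10)^2 | K >= 10] = [0·1/8 + 9·1/8] / (1/4)
 = 9/8 / (1/4)
 = 9/2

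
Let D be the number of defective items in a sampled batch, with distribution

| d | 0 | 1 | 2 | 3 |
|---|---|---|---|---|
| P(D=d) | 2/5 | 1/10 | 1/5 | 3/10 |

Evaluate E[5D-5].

E[5D-5] = Σ (5d-5)·P(D=d)
 = (-5)·2/5 + 0·1/10 + 5·1/5 + 10·3/10
 = (-2) + 0 + 1 + 3
 = 2

2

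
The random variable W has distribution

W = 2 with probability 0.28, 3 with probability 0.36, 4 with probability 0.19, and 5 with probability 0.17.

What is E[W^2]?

11.65

E[W^2] = Σ w^2·P(W=w)
 = 4·0.28 + 9·0.36 + 16·0.19 + 25·0.17
 = 1.12 + 3.24 + 3.04 + 4.25
 = 11.65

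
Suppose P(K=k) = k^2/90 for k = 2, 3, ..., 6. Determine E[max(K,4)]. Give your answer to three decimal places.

E[max(K,4)] = Σ max(k,4)·P(K=k)
 = 4·2/45 + 4·1/10 + 4·8/45 + 5·5/18 + 6·2/5
 = 8/45 + 2/5 + 32/45 + 25/18 + 12/5
 = 457/90

5.078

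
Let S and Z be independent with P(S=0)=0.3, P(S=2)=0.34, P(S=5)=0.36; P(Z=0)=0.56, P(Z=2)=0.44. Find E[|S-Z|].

2.128

E[|S-Z|] = Σ_s Σ_z |s-z| · P(S=s)P(Z=z)
 = 0·0.168 + 2·0.132 + 2·0.1904 + 0·0.1496 + 5·0.2016 + 3·0.1584
 = 0 + 0.264 + 0.3808 + 0 + 1.008 + 0.4752
 = 2.128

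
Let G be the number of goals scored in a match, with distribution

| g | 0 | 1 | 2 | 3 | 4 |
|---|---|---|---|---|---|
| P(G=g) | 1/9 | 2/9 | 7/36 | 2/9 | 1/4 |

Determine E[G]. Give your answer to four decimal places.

2.2778

E[G] = Σ g·P(G=g)
 = 0·1/9 + 1·2/9 + 2·7/36 + 3·2/9 + 4·1/4
 = 0 + 2/9 + 7/18 + 2/3 + 1
 = 41/18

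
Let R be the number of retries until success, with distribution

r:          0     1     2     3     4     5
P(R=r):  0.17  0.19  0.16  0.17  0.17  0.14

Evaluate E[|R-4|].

E[|R-4|] = Σ |r-4|·P(R=r)
 = 4·0.17 + 3·0.19 + 2·0.16 + 1·0.17 + 0·0.17 + 1·0.14
 = 0.68 + 0.57 + 0.32 + 0.17 + 0 + 0.14
 = 1.88

1.88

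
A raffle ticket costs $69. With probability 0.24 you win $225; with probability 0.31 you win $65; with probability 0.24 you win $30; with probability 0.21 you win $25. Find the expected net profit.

17.6

E[payout] = 225·0.24 + 65·0.31 + 30·0.24 + 25·0.21
 = 54 + 20.15 + 7.2 + 5.25
 = 86.6
Net = 86.6 - 69 = 17.6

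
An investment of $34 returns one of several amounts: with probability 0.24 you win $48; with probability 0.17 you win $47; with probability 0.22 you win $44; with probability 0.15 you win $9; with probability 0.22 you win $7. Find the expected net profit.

-1.92

E[payout] = 48·0.24 + 47·0.17 + 44·0.22 + 9·0.15 + 7·0.22
 = 11.52 + 7.99 + 9.68 + 1.35 + 1.54
 = 32.08
Net = 32.08 - 34 = -1.92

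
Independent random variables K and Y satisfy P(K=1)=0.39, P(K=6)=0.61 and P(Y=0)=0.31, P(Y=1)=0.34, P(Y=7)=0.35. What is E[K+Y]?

6.84

E[K+Y] = Σ_k Σ_y (k+y) · P(K=k)P(Y=y)
 = 1·0.1209 + 2·0.1326 + 8·0.1365 + 6·0.1891 + 7·0.2074 + 13·0.2135
 = 0.1209 + 0.2652 + 1.092 + 1.1346 + 1.4518 + 2.7755
 = 6.84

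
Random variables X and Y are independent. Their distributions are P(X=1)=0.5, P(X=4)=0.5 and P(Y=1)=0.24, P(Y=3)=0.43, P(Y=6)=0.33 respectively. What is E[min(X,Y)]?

1.925

E[min(X,Y)] = Σ_x Σ_y min(x,y) · P(X=x)P(Y=y)
 = 1·0.12 + 1·0.215 + 1·0.165 + 1·0.12 + 3·0.215 + 4·0.165
 = 0.12 + 0.215 + 0.165 + 0.12 + 0.645 + 0.66
 = 1.925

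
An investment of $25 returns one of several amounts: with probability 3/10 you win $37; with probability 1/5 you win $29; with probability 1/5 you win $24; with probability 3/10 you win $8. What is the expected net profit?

-0.9

E[payout] = 37·3/10 + 29·1/5 + 24·1/5 + 8·3/10
 = 111/10 + 29/5 + 24/5 + 12/5
 = 241/10
Net = 241/10 - 25 = -9/10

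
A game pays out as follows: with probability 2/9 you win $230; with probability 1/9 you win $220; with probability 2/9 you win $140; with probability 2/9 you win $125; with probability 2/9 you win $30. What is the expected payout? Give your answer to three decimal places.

E[payout] = 230·2/9 + 220·1/9 + 140·2/9 + 125·2/9 + 30·2/9
 = 460/9 + 220/9 + 280/9 + 250/9 + 20/3
 = 1270/9

141.111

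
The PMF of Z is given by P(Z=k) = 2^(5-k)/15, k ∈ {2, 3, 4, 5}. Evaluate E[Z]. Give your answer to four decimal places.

E[Z] = Σ z·P(Z=z)
 = 2·8/15 + 3·4/15 + 4·2/15 + 5·1/15
 = 16/15 + 4/5 + 8/15 + 1/3
 = 41/15

2.7333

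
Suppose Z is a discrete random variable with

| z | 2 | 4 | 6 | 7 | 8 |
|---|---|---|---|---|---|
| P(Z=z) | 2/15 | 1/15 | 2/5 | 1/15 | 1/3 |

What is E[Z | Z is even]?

P(Z is even) = 2/15 + 1/15 + 2/5 + 1/3 = 14/15.
E[Z | Z is even] = [2·2/15 + 4·1/15 + 6·2/5 + 8·1/3] / (14/15)
 = 28/5 / (14/15)
 = 6

6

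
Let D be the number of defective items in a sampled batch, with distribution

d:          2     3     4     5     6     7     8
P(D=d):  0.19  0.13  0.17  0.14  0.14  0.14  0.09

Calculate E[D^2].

25.81

E[D^2] = Σ d^2·P(D=d)
 = 4·0.19 + 9·0.13 + 16·0.17 + 25·0.14 + 36·0.14 + 49·0.14 + 64·0.09
 = 0.76 + 1.17 + 2.72 + 3.5 + 5.04 + 6.86 + 5.76
 = 25.81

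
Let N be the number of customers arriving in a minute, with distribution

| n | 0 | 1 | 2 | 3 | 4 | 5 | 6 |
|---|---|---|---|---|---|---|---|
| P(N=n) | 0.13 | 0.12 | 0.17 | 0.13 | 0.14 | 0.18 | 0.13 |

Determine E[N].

E[N] = Σ n·P(N=n)
 = 0·0.13 + 1·0.12 + 2·0.17 + 3·0.13 + 4·0.14 + 5·0.18 + 6·0.13
 = 0 + 0.12 + 0.34 + 0.39 + 0.56 + 0.9 + 0.78
 = 3.09

3.09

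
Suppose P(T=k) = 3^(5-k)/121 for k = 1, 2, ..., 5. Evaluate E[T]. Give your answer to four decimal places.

E[T] = Σ t·P(T=t)
 = 1·81/121 + 2·27/121 + 3·9/121 + 4·3/121 + 5·1/121
 = 81/121 + 54/121 + 27/121 + 12/121 + 5/121
 = 179/121

1.4793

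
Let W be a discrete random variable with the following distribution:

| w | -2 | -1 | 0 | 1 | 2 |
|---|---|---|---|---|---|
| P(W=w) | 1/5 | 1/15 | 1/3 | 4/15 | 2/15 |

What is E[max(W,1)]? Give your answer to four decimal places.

1.1333

E[max(W,1)] = Σ max(w,1)·P(W=w)
 = 1·1/5 + 1·1/15 + 1·1/3 + 1·4/15 + 2·2/15
 = 1/5 + 1/15 + 1/3 + 4/15 + 4/15
 = 17/15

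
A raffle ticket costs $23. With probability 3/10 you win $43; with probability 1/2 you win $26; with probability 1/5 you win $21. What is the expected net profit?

E[payout] = 43·3/10 + 26·1/2 + 21·1/5
 = 129/10 + 13 + 21/5
 = 301/10
Net = 301/10 - 23 = 71/10

7.1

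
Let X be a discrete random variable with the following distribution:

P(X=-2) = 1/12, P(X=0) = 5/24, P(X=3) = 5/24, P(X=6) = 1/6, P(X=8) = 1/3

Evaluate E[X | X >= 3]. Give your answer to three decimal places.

P(X >= 3) = 5/24 + 1/6 + 1/3 = 17/24.
E[X | X >= 3] = [3·5/24 + 6·1/6 + 8·1/3] / (17/24)
 = 103/24 / (17/24)
 = 103/17

6.059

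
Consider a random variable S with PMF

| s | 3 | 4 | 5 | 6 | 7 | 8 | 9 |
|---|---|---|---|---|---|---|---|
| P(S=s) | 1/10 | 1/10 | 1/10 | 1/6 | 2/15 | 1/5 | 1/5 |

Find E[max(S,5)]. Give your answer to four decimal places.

6.8333

E[max(S,5)] = Σ max(s,5)·P(S=s)
 = 5·1/10 + 5·1/10 + 5·1/10 + 6·1/6 + 7·2/15 + 8·1/5 + 9·1/5
 = 1/2 + 1/2 + 1/2 + 1 + 14/15 + 8/5 + 9/5
 = 41/6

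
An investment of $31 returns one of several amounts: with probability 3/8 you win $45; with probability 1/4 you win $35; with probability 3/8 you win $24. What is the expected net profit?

3.625

E[payout] = 45·3/8 + 35·1/4 + 24·3/8
 = 135/8 + 35/4 + 9
 = 277/8
Net = 277/8 - 31 = 29/8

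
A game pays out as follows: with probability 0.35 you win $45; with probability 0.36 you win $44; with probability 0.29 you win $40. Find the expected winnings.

43.19

E[payout] = 45·0.35 + 44·0.36 + 40·0.29
 = 15.75 + 15.84 + 11.6
 = 43.19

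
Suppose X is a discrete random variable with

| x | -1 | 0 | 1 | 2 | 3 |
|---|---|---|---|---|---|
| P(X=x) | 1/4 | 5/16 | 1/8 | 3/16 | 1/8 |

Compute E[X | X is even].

0.75

P(X is even) = 5/16 + 3/16 = 1/2.
E[X | X is even] = [0·5/16 + 2·3/16] / (1/2)
 = 3/8 / (1/2)
 = 3/4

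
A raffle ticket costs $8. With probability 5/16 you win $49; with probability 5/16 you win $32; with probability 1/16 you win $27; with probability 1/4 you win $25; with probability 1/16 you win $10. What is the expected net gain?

25.875

E[payout] = 49·5/16 + 32·5/16 + 27·1/16 + 25·1/4 + 10·1/16
 = 245/16 + 10 + 27/16 + 25/4 + 5/8
 = 271/8
Net = 271/8 - 8 = 207/8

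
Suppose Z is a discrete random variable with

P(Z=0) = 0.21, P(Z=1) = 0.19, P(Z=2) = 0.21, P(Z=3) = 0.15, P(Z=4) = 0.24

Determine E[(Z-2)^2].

2.14

E[(Z-2)^2] = Σ (z-2)^2·P(Z=z)
 = 4·0.21 + 1·0.19 + 0·0.21 + 1·0.15 + 4·0.24
 = 0.84 + 0.19 + 0 + 0.15 + 0.96
 = 2.14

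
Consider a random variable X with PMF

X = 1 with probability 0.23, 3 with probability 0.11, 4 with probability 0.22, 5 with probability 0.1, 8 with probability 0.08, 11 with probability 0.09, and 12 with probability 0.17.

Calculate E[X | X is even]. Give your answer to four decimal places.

7.5745

P(X is even) = 0.22 + 0.08 + 0.17 = 0.47.
E[X | X is even] = [4·0.22 + 8·0.08 + 12·0.17] / 0.47
 = 3.56 / 0.47
 = 356/47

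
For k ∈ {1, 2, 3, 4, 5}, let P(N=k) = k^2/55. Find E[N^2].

E[N^2] = Σ n^2·P(N=n)
 = 1·1/55 + 4·4/55 + 9·9/55 + 16·16/55 + 25·5/11
 = 1/55 + 16/55 + 81/55 + 256/55 + 125/11
 = 89/5

17.8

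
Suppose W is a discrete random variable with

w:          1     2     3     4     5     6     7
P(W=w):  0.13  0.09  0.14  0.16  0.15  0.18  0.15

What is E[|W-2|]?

E[|W-2|] = Σ |w-2|·P(W=w)
 = 1·0.13 + 0·0.09 + 1·0.14 + 2·0.16 + 3·0.15 + 4·0.18 + 5·0.15
 = 0.13 + 0 + 0.14 + 0.32 + 0.45 + 0.72 + 0.75
 = 2.51

2.51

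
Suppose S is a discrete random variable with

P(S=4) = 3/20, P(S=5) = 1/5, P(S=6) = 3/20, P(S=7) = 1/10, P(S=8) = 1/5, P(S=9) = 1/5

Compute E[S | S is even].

6.2

P(S is even) = 3/20 + 3/20 + 1/5 = 1/2.
E[S | S is even] = [4·3/20 + 6·3/20 + 8·1/5] / (1/2)
 = 31/10 / (1/2)
 = 31/5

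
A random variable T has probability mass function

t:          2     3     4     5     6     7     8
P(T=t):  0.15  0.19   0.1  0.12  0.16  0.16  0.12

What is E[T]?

4.91

E[T] = Σ t·P(T=t)
 = 2·0.15 + 3·0.19 + 4·0.1 + 5·0.12 + 6·0.16 + 7·0.16 + 8·0.12
 = 0.3 + 0.57 + 0.4 + 0.6 + 0.96 + 1.12 + 0.96
 = 4.91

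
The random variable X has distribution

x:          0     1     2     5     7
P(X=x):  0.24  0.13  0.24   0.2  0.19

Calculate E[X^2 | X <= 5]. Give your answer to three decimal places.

P(X <= 5) = 0.24 + 0.13 + 0.24 + 0.2 = 0.81.
E[X^2 | X <= 5] = [0·0.24 + 1·0.13 + 4·0.24 + 25·0.2] / 0.81
 = 6.09 / 0.81
 = 203/27

7.519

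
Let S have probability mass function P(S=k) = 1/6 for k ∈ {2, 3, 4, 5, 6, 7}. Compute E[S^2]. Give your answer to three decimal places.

23.167

E[S^2] = Σ s^2·P(S=s)
 = 4·1/6 + 9·1/6 + 16·1/6 + 25·1/6 + 36·1/6 + 49·1/6
 = 2/3 + 3/2 + 8/3 + 25/6 + 6 + 49/6
 = 139/6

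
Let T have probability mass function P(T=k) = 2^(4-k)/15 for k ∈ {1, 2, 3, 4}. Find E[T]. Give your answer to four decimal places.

1.7333

E[T] = Σ t·P(T=t)
 = 1·8/15 + 2·4/15 + 3·2/15 + 4·1/15
 = 8/15 + 8/15 + 2/5 + 4/15
 = 26/15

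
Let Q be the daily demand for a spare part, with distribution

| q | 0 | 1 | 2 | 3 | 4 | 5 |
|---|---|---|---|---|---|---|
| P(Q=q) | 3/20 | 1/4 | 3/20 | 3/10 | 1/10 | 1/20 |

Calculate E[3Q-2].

E[3Q-2] = Σ (3q-2)·P(Q=q)
 = (-2)·3/20 + 1·1/4 + 4·3/20 + 7·3/10 + 10·1/10 + 13·1/20
 = (-3/10) + 1/4 + 3/5 + 21/10 + 1 + 13/20
 = 43/10

4.3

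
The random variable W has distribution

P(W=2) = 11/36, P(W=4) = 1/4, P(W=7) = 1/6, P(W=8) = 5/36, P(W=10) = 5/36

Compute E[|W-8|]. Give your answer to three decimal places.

3.278

E[|W-8|] = Σ |w-8|·P(W=w)
 = 6·11/36 + 4·1/4 + 1·1/6 + 0·5/36 + 2·5/36
 = 11/6 + 1 + 1/6 + 0 + 5/18
 = 59/18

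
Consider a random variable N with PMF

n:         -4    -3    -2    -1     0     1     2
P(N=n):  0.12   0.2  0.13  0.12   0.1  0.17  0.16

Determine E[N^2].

E[N^2] = Σ n^2·P(N=n)
 = 16·0.12 + 9·0.2 + 4·0.13 + 1·0.12 + 0·0.1 + 1·0.17 + 4·0.16
 = 1.92 + 1.8 + 0.52 + 0.12 + 0 + 0.17 + 0.64
 = 5.17

5.17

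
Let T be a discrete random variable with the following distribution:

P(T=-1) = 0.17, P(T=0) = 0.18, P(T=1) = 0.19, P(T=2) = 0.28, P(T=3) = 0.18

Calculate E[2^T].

E[2^T] = Σ 2^t·P(T=t)
 = 0.5·0.17 + 1·0.18 + 2·0.19 + 4·0.28 + 8·0.18
 = 0.085 + 0.18 + 0.38 + 1.12 + 1.44
 = 3.205

3.205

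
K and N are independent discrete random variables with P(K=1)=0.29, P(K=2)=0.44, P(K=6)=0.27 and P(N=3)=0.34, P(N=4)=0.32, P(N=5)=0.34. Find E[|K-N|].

E[|K-N|] = Σ_k Σ_n |k-n| · P(K=k)P(N=n)
 = 2·0.0986 + 3·0.0928 + 4·0.0986 + 1·0.1496 + 2·0.1408 + 3·0.1496 + 3·0.0918 + 2·0.0864 + 1·0.0918
 = 0.1972 + 0.2784 + 0.3944 + 0.1496 + 0.2816 + 0.4488 + 0.2754 + 0.1728 + 0.0918
 = 2.29

2.29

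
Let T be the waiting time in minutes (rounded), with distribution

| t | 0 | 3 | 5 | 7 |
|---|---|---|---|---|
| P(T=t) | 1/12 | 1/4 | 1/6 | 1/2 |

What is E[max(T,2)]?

5.25

E[max(T,2)] = Σ max(t,2)·P(T=t)
 = 2·1/12 + 3·1/4 + 5·1/6 + 7·1/2
 = 1/6 + 3/4 + 5/6 + 7/2
 = 21/4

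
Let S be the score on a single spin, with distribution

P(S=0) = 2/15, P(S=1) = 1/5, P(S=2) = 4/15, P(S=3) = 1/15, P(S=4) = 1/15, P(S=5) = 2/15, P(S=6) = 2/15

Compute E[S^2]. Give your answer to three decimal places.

E[S^2] = Σ s^2·P(S=s)
 = 0·2/15 + 1·1/5 + 4·4/15 + 9·1/15 + 16·1/15 + 25·2/15 + 36·2/15
 = 0 + 1/5 + 16/15 + 3/5 + 16/15 + 10/3 + 24/5
 = 166/15

11.067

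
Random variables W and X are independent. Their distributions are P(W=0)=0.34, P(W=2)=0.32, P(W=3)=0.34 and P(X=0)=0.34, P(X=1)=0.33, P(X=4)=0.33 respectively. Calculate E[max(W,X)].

E[max(W,X)] = Σ_w Σ_x max(w,x) · P(W=w)P(X=x)
 = 0·0.1156 + 1·0.1122 + 4·0.1122 + 2·0.1088 + 2·0.1056 + 4·0.1056 + 3·0.1156 + 3·0.1122 + 4·0.1122
 = 0 + 0.1122 + 0.4488 + 0.2176 + 0.2112 + 0.4224 + 0.3468 + 0.3366 + 0.4488
 = 2.5444

2.5444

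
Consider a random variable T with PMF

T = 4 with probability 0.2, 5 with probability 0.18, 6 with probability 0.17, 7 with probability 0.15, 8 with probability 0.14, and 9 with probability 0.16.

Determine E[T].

6.33

E[T] = Σ t·P(T=t)
 = 4·0.2 + 5·0.18 + 6·0.17 + 7·0.15 + 8·0.14 + 9·0.16
 = 0.8 + 0.9 + 1.02 + 1.05 + 1.12 + 1.44
 = 6.33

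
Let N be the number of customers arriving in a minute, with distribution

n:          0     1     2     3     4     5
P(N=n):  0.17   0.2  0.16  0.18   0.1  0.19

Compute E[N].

E[N] = Σ n·P(N=n)
 = 0·0.17 + 1·0.2 + 2·0.16 + 3·0.18 + 4·0.1 + 5·0.19
 = 0 + 0.2 + 0.32 + 0.54 + 0.4 + 0.95
 = 2.41

2.41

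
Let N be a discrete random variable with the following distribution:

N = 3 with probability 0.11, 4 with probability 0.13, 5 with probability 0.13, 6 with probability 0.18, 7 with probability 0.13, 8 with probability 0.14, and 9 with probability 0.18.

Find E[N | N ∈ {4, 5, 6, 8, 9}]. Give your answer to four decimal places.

P(N ∈ {4, 5, 6, 8, 9}) = 0.13 + 0.13 + 0.18 + 0.14 + 0.18 = 0.76.
E[N | N ∈ {4, 5, 6, 8, 9}] = [4·0.13 + 5·0.13 + 6·0.18 + 8·0.14 + 9·0.18] / 0.76
 = 4.99 / 0.76
 = 499/76

6.5658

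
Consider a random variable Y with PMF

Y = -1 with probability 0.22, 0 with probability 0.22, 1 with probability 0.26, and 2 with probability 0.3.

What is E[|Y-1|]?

E[|Y-1|] = Σ |y-1|·P(Y=y)
 = 2·0.22 + 1·0.22 + 0·0.26 + 1·0.3
 = 0.44 + 0.22 + 0 + 0.3
 = 0.96

0.96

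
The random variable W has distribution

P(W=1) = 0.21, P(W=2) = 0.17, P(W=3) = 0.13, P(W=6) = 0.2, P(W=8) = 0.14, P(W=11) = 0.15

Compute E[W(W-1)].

31.46

E[W(W-1)] = Σ w(w-1)·P(W=w)
 = 0·0.21 + 2·0.17 + 6·0.13 + 30·0.2 + 56·0.14 + 110·0.15
 = 0 + 0.34 + 0.78 + 6 + 7.84 + 16.5
 = 31.46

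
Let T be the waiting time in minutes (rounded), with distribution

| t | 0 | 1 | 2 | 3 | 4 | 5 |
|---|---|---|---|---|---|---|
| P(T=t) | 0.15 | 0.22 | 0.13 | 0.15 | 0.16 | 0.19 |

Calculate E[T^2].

9.4

E[T^2] = Σ t^2·P(T=t)
 = 0·0.15 + 1·0.22 + 4·0.13 + 9·0.15 + 16·0.16 + 25·0.19
 = 0 + 0.22 + 0.52 + 1.35 + 2.56 + 4.75
 = 9.4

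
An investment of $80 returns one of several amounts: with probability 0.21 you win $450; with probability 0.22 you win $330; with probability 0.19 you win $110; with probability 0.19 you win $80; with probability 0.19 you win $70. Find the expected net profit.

136.5

E[payout] = 450·0.21 + 330·0.22 + 110·0.19 + 80·0.19 + 70·0.19
 = 94.5 + 72.6 + 20.9 + 15.2 + 13.3
 = 216.5
Net = 216.5 - 80 = 136.5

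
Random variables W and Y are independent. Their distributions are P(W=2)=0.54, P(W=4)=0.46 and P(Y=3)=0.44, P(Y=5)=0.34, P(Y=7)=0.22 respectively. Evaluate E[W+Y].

7.48

E[W+Y] = Σ_w Σ_y (w+y) · P(W=w)P(Y=y)
 = 5·0.2376 + 7·0.1836 + 9·0.1188 + 7·0.2024 + 9·0.1564 + 11·0.1012
 = 1.188 + 1.2852 + 1.0692 + 1.4168 + 1.4076 + 1.1132
 = 7.48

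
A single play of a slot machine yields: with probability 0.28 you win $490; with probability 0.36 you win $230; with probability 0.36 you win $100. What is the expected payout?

E[payout] = 490·0.28 + 230·0.36 + 100·0.36
 = 137.2 + 82.8 + 36
 = 256

256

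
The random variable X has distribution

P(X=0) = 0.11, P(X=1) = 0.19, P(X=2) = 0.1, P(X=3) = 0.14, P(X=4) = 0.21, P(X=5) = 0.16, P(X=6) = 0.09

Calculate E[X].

E[X] = Σ x·P(X=x)
 = 0·0.11 + 1·0.19 + 2·0.1 + 3·0.14 + 4·0.21 + 5·0.16 + 6·0.09
 = 0 + 0.19 + 0.2 + 0.42 + 0.84 + 0.8 + 0.54
 = 2.99

2.99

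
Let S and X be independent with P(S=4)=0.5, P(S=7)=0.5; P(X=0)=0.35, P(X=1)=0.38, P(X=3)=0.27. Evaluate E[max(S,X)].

E[max(S,X)] = Σ_s Σ_x max(s,x) · P(S=s)P(X=x)
 = 4·0.175 + 4·0.19 + 4·0.135 + 7·0.175 + 7·0.19 + 7·0.135
 = 0.7 + 0.76 + 0.54 + 1.225 + 1.33 + 0.945
 = 5.5

5.5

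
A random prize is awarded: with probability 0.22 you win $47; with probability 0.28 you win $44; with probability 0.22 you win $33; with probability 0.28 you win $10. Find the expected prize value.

E[payout] = 47·0.22 + 44·0.28 + 33·0.22 + 10·0.28
 = 10.34 + 12.32 + 7.26 + 2.8
 = 32.72

32.72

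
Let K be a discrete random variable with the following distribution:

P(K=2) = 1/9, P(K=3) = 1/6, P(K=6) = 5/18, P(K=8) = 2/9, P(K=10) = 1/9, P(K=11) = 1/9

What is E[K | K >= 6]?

P(K >= 6) = 5/18 + 2/9 + 1/9 + 1/9 = 13/18.
E[K | K >= 6] = [6·5/18 + 8·2/9 + 10·1/9 + 11·1/9] / (13/18)
 = 52/9 / (13/18)
 = 8

8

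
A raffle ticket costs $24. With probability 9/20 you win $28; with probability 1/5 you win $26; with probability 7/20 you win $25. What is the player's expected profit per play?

E[payout] = 28·9/20 + 26·1/5 + 25·7/20
 = 63/5 + 26/5 + 35/4
 = 531/20
Net = 531/20 - 24 = 51/20

2.55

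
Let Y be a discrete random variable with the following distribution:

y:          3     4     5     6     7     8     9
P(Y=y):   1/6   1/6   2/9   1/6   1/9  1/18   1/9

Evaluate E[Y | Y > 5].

7.25

P(Y > 5) = 1/6 + 1/9 + 1/18 + 1/9 = 4/9.
E[Y | Y > 5] = [6·1/6 + 7·1/9 + 8·1/18 + 9·1/9] / (4/9)
 = 29/9 / (4/9)
 = 29/4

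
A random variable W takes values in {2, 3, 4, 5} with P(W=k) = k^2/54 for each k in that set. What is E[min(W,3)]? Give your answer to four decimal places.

2.9259

E[min(W,3)] = Σ min(w,3)·P(W=w)
 = 2·2/27 + 3·1/6 + 3·8/27 + 3·25/54
 = 4/27 + 1/2 + 8/9 + 25/18
 = 79/27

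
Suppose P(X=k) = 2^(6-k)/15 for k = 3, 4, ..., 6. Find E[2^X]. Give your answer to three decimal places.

17.067

E[2^X] = Σ 2^x·P(X=x)
 = 8·8/15 + 16·4/15 + 32·2/15 + 64·1/15
 = 64/15 + 64/15 + 64/15 + 64/15
 = 256/15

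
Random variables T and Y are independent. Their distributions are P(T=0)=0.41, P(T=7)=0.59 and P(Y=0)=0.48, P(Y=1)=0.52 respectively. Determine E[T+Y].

E[T+Y] = Σ_t Σ_y (t+y) · P(T=t)P(Y=y)
 = 0·0.1968 + 1·0.2132 + 7·0.2832 + 8·0.3068
 = 0 + 0.2132 + 1.9824 + 2.4544
 = 4.65

4.65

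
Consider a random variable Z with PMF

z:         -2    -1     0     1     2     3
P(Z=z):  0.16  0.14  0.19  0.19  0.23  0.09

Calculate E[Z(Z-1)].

E[Z(Z-1)] = Σ z(z-1)·P(Z=z)
 = 6·0.16 + 2·0.14 + 0·0.19 + 0·0.19 + 2·0.23 + 6·0.09
 = 0.96 + 0.28 + 0 + 0 + 0.46 + 0.54
 = 2.24

2.24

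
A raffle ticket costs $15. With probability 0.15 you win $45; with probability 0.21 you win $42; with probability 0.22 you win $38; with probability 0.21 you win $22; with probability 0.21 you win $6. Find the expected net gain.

14.81

E[payout] = 45·0.15 + 42·0.21 + 38·0.22 + 22·0.21 + 6·0.21
 = 6.75 + 8.82 + 8.36 + 4.62 + 1.26
 = 29.81
Net = 29.81 - 15 = 14.81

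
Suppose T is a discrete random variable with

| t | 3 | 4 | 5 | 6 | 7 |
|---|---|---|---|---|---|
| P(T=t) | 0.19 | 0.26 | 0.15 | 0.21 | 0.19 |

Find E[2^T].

E[2^T] = Σ 2^t·P(T=t)
 = 8·0.19 + 16·0.26 + 32·0.15 + 64·0.21 + 128·0.19
 = 1.52 + 4.16 + 4.8 + 13.44 + 24.32
 = 48.24

48.24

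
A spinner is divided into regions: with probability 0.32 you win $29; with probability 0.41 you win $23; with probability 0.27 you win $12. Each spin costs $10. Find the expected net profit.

E[payout] = 29·0.32 + 23·0.41 + 12·0.27
 = 9.28 + 9.43 + 3.24
 = 21.95
Net = 21.95 - 10 = 11.95

11.95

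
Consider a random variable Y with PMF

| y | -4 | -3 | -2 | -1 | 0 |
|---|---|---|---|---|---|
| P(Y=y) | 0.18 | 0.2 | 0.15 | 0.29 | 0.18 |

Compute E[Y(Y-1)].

E[Y(Y-1)] = Σ y(y-1)·P(Y=y)
 = 20·0.18 + 12·0.2 + 6·0.15 + 2·0.29 + 0·0.18
 = 3.6 + 2.4 + 0.9 + 0.58 + 0
 = 7.48

7.48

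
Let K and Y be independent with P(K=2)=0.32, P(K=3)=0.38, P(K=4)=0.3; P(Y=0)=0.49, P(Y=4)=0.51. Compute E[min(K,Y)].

1.5198

E[min(K,Y)] = Σ_k Σ_y min(k,y) · P(K=k)P(Y=y)
 = 0·0.1568 + 2·0.1632 + 0·0.1862 + 3·0.1938 + 0·0.147 + 4·0.153
 = 0 + 0.3264 + 0 + 0.5814 + 0 + 0.612
 = 1.5198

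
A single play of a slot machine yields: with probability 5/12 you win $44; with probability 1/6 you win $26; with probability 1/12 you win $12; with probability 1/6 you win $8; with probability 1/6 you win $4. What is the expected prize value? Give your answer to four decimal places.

E[payout] = 44·5/12 + 26·1/6 + 12·1/12 + 8·1/6 + 4·1/6
 = 55/3 + 13/3 + 1 + 4/3 + 2/3
 = 77/3

25.6667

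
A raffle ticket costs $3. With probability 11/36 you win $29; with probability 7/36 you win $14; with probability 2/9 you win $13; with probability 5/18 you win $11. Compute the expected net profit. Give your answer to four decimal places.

E[payout] = 29·11/36 + 14·7/36 + 13·2/9 + 11·5/18
 = 319/36 + 49/18 + 26/9 + 55/18
 = 631/36
Net = 631/36 - 3 = 523/36

14.5278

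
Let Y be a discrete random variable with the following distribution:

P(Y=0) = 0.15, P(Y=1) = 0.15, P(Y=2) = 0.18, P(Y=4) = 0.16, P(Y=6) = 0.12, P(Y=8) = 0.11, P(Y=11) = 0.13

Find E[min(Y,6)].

E[min(Y,6)] = Σ min(y,6)·P(Y=y)
 = 0·0.15 + 1·0.15 + 2·0.18 + 4·0.16 + 6·0.12 + 6·0.11 + 6·0.13
 = 0 + 0.15 + 0.36 + 0.64 + 0.72 + 0.66 + 0.78
 = 3.31

3.31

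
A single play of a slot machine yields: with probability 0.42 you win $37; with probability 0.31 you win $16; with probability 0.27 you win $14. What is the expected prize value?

24.28

E[payout] = 37·0.42 + 16·0.31 + 14·0.27
 = 15.54 + 4.96 + 3.78
 = 24.28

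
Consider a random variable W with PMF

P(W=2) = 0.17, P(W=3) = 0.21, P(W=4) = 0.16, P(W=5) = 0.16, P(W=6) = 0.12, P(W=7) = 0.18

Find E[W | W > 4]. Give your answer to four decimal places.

P(W > 4) = 0.16 + 0.12 + 0.18 = 0.46.
E[W | W > 4] = [5·0.16 + 6·0.12 + 7·0.18] / 0.46
 = 2.78 / 0.46
 = 139/23

6.0435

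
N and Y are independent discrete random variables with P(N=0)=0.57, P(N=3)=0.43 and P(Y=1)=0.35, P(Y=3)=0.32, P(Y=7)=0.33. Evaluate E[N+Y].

4.91

E[N+Y] = Σ_n Σ_y (n+y) · P(N=n)P(Y=y)
 = 1·0.1995 + 3·0.1824 + 7·0.1881 + 4·0.1505 + 6·0.1376 + 10·0.1419
 = 0.1995 + 0.5472 + 1.3167 + 0.602 + 0.8256 + 1.419
 = 4.91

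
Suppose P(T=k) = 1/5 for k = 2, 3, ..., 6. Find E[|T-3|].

E[|T-3|] = Σ |t-3|·P(T=t)
 = 1·1/5 + 0·1/5 + 1·1/5 + 2·1/5 + 3·1/5
 = 1/5 + 0 + 1/5 + 2/5 + 3/5
 = 7/5

1.4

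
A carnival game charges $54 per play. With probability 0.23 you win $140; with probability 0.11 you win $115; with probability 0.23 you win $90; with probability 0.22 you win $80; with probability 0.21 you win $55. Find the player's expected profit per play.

40.7

E[payout] = 140·0.23 + 115·0.11 + 90·0.23 + 80·0.22 + 55·0.21
 = 32.2 + 12.65 + 20.7 + 17.6 + 11.55
 = 94.7
Net = 94.7 - 54 = 40.7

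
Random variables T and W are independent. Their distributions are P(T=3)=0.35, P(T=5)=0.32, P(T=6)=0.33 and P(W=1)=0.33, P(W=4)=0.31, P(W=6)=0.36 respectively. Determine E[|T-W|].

E[|T-W|] = Σ_t Σ_w |t-w| · P(T=t)P(W=w)
 = 2·0.1155 + 1·0.1085 + 3·0.126 + 4·0.1056 + 1·0.0992 + 1·0.1152 + 5·0.1089 + 2·0.1023 + 0·0.1188
 = 0.231 + 0.1085 + 0.378 + 0.4224 + 0.0992 + 0.1152 + 0.5445 + 0.2046 + 0
 = 2.1034

2.1034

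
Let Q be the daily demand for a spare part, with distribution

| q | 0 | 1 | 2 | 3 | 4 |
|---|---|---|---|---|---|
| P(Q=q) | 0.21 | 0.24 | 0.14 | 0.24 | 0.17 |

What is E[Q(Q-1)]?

E[Q(Q-1)] = Σ q(q-1)·P(Q=q)
 = 0·0.21 + 0·0.24 + 2·0.14 + 6·0.24 + 12·0.17
 = 0 + 0 + 0.28 + 1.44 + 2.04
 = 3.76

3.76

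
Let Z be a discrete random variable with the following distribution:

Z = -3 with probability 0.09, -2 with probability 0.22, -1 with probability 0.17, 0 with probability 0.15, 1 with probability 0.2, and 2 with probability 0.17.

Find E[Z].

E[Z] = Σ z·P(Z=z)
 = (-3)·0.09 + (-2)·0.22 + (-1)·0.17 + 0·0.15 + 1·0.2 + 2·0.17
 = (-0.27) + (-0.44) + (-0.17) + 0 + 0.2 + 0.34
 = -0.34

-0.34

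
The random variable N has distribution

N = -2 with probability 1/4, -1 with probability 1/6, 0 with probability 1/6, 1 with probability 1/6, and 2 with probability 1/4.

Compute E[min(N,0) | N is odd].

P(N is odd) = 1/6 + 1/6 = 1/3.
E[min(N,0) | N is odd] = [(-1)·1/6 + 0·1/6] / (1/3)
 = -1/6 / (1/3)
 = -1/2

-0.5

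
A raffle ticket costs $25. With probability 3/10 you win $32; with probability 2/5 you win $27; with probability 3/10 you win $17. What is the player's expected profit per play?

0.5

E[payout] = 32·3/10 + 27·2/5 + 17·3/10
 = 48/5 + 54/5 + 51/10
 = 51/2
Net = 51/2 - 25 = 1/2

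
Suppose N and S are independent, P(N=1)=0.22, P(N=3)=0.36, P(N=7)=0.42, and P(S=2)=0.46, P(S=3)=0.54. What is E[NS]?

10.7696

E[NS] = Σ_n Σ_s ns · P(N=n)P(S=s)
 = 2·0.1012 + 3·0.1188 + 6·0.1656 + 9·0.1944 + 14·0.1932 + 21·0.2268
 = 0.2024 + 0.3564 + 0.9936 + 1.7496 + 2.7048 + 4.7628
 = 10.7696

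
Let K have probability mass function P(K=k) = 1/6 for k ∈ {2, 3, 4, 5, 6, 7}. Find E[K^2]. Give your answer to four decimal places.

23.1667

E[K^2] = Σ k^2·P(K=k)
 = 4·1/6 + 9·1/6 + 16·1/6 + 25·1/6 + 36·1/6 + 49·1/6
 = 2/3 + 3/2 + 8/3 + 25/6 + 6 + 49/6
 = 139/6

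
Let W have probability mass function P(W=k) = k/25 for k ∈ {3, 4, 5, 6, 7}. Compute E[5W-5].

22

E[5W-5] = Σ (5w-5)·P(W=w)
 = 10·3/25 + 15·4/25 + 20·1/5 + 25·6/25 + 30·7/25
 = 6/5 + 12/5 + 4 + 6 + 42/5
 = 22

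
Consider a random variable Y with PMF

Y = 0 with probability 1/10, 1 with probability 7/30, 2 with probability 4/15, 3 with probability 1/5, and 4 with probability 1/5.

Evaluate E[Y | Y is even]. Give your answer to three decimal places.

2.353

P(Y is even) = 1/10 + 4/15 + 1/5 = 17/30.
E[Y | Y is even] = [0·1/10 + 2·4/15 + 4·1/5] / (17/30)
 = 4/3 / (17/30)
 = 40/17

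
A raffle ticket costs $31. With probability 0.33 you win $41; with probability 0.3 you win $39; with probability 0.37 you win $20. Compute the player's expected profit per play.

E[payout] = 41·0.33 + 39·0.3 + 20·0.37
 = 13.53 + 11.7 + 7.4
 = 32.63
Net = 32.63 - 31 = 1.63

1.63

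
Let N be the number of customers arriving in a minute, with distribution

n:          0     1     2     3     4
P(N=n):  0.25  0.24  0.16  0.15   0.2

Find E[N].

1.81

E[N] = Σ n·P(N=n)
 = 0·0.25 + 1·0.24 + 2·0.16 + 3·0.15 + 4·0.2
 = 0 + 0.24 + 0.32 + 0.45 + 0.8
 = 1.81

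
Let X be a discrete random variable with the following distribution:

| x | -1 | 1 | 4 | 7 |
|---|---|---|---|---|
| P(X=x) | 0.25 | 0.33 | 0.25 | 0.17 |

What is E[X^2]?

E[X^2] = Σ x^2·P(X=x)
 = 1·0.25 + 1·0.33 + 16·0.25 + 49·0.17
 = 0.25 + 0.33 + 4 + 8.33
 = 12.91

12.91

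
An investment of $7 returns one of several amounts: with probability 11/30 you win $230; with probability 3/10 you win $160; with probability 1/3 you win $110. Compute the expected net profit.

E[payout] = 230·11/30 + 160·3/10 + 110·1/3
 = 253/3 + 48 + 110/3
 = 169
Net = 169 - 7 = 162

162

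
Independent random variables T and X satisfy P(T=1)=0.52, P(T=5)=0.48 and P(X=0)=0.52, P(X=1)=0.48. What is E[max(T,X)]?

E[max(T,X)] = Σ_t Σ_x max(t,x) · P(T=t)P(X=x)
 = 1·0.2704 + 1·0.2496 + 5·0.2496 + 5·0.2304
 = 0.2704 + 0.2496 + 1.248 + 1.152
 = 2.92

2.92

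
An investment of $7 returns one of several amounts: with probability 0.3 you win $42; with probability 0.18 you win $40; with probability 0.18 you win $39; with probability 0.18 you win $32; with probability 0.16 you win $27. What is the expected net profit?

29.9

E[payout] = 42·0.3 + 40·0.18 + 39·0.18 + 32·0.18 + 27·0.16
 = 12.6 + 7.2 + 7.02 + 5.76 + 4.32
 = 36.9
Net = 36.9 - 7 = 29.9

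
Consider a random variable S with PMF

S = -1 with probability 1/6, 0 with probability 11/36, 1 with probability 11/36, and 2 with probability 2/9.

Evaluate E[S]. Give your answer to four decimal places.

E[S] = Σ s·P(S=s)
 = (-1)·1/6 + 0·11/36 + 1·11/36 + 2·2/9
 = (-1/6) + 0 + 11/36 + 4/9
 = 7/12

0.5833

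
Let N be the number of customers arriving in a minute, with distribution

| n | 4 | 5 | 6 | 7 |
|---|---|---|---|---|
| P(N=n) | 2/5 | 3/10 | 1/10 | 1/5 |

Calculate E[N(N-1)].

E[N(N-1)] = Σ n(n-1)·P(N=n)
 = 12·2/5 + 20·3/10 + 30·1/10 + 42·1/5
 = 24/5 + 6 + 3 + 42/5
 = 111/5

22.2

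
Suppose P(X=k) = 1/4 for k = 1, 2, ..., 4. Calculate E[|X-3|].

E[|X-3|] = Σ |x-3|·P(X=x)
 = 2·1/4 + 1·1/4 + 0·1/4 + 1·1/4
 = 1/2 + 1/4 + 0 + 1/4
 = 1

1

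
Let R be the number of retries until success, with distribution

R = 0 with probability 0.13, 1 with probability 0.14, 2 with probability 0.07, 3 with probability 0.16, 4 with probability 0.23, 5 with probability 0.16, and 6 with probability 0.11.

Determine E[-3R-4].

E[-3R-4] = Σ (-3r-4)·P(R=r)
 = (-4)·0.13 + (-7)·0.14 + (-10)·0.07 + (-13)·0.16 + (-16)·0.23 + (-19)·0.16 + (-22)·0.11
 = (-0.52) + (-0.98) + (-0.7) + (-2.08) + (-3.68) + (-3.04) + (-2.42)
 = -13.42

-13.42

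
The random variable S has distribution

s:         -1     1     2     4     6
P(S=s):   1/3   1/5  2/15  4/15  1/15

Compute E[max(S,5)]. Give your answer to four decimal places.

5.0667

E[max(S,5)] = Σ max(s,5)·P(S=s)
 = 5·1/3 + 5·1/5 + 5·2/15 + 5·4/15 + 6·1/15
 = 5/3 + 1 + 2/3 + 4/3 + 2/5
 = 76/15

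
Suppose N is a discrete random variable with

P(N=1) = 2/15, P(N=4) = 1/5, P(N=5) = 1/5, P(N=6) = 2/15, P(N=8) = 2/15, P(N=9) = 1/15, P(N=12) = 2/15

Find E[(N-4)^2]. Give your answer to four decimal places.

E[(N-4)^2] = Σ (n-4)^2·P(N=n)
 = 9·2/15 + 0·1/5 + 1·1/5 + 4·2/15 + 16·2/15 + 25·1/15 + 64·2/15
 = 6/5 + 0 + 1/5 + 8/15 + 32/15 + 5/3 + 128/15
 = 214/15

14.2667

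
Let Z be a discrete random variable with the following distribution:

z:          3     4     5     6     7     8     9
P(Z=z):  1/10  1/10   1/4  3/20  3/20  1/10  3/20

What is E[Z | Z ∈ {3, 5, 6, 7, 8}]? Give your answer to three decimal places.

P(Z ∈ {3, 5, 6, 7, 8}) = 1/10 + 1/4 + 3/20 + 3/20 + 1/10 = 3/4.
E[Z | Z ∈ {3, 5, 6, 7, 8}] = [3·1/10 + 5·1/4 + 6·3/20 + 7·3/20 + 8·1/10] / (3/4)
 = 43/10 / (3/4)
 = 86/15

5.733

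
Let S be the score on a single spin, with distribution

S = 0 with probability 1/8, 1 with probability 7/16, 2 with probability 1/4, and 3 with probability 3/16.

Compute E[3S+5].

9.5

E[3S+5] = Σ (3s+5)·P(S=s)
 = 5·1/8 + 8·7/16 + 11·1/4 + 14·3/16
 = 5/8 + 7/2 + 11/4 + 21/8
 = 19/2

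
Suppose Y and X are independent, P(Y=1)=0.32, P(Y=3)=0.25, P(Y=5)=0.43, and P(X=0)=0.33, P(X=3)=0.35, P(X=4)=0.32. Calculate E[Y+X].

5.55

E[Y+X] = Σ_y Σ_x (y+x) · P(Y=y)P(X=x)
 = 1·0.1056 + 4·0.112 + 5·0.1024 + 3·0.0825 + 6·0.0875 + 7·0.08 + 5·0.1419 + 8·0.1505 + 9·0.1376
 = 0.1056 + 0.448 + 0.512 + 0.2475 + 0.525 + 0.56 + 0.7095 + 1.204 + 1.2384
 = 5.55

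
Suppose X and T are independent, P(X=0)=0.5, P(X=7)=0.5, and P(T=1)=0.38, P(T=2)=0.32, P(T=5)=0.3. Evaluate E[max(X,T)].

E[max(X,T)] = Σ_x Σ_t max(x,t) · P(X=x)P(T=t)
 = 1·0.19 + 2·0.16 + 5·0.15 + 7·0.19 + 7·0.16 + 7·0.15
 = 0.19 + 0.32 + 0.75 + 1.33 + 1.12 + 1.05
 = 4.76

4.76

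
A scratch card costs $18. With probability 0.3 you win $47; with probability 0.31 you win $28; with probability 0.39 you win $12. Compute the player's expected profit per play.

E[payout] = 47·0.3 + 28·0.31 + 12·0.39
 = 14.1 + 8.68 + 4.68
 = 27.46
Net = 27.46 - 18 = 9.46

9.46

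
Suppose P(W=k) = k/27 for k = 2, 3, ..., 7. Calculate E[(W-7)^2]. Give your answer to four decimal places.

E[(W-7)^2] = Σ (w-7)^2·P(W=w)
 = 25·2/27 + 16·1/9 + 9·4/27 + 4·5/27 + 1·2/9 + 0·7/27
 = 50/27 + 16/9 + 4/3 + 20/27 + 2/9 + 0
 = 160/27

5.9259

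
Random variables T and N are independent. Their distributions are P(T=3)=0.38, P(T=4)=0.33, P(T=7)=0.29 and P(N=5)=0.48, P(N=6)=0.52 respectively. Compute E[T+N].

E[T+N] = Σ_t Σ_n (t+n) · P(T=t)P(N=n)
 = 8·0.1824 + 9·0.1976 + 9·0.1584 + 10·0.1716 + 12·0.1392 + 13·0.1508
 = 1.4592 + 1.7784 + 1.4256 + 1.716 + 1.6704 + 1.9604
 = 10.01

10.01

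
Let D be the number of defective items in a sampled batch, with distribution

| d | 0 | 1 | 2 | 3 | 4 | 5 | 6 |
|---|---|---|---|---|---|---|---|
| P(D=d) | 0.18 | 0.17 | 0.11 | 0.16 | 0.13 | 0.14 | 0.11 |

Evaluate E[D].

2.75

E[D] = Σ d·P(D=d)
 = 0·0.18 + 1·0.17 + 2·0.11 + 3·0.16 + 4·0.13 + 5·0.14 + 6·0.11
 = 0 + 0.17 + 0.22 + 0.48 + 0.52 + 0.7 + 0.66
 = 2.75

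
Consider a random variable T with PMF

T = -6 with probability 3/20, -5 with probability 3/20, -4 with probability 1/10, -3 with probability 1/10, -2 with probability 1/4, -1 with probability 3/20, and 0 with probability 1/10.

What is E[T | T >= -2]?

P(T >= -2) = 1/4 + 3/20 + 1/10 = 1/2.
E[T | T >= -2] = [(-2)·1/4 + (-1)·3/20 + 0·1/10] / (1/2)
 = -13/20 / (1/2)
 = -13/10

-1.3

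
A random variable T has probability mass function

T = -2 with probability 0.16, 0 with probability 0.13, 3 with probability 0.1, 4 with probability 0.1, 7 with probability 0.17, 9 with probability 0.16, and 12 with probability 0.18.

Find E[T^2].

50.35

E[T^2] = Σ t^2·P(T=t)
 = 4·0.16 + 0·0.13 + 9·0.1 + 16·0.1 + 49·0.17 + 81·0.16 + 144·0.18
 = 0.64 + 0 + 0.9 + 1.6 + 8.33 + 12.96 + 25.92
 = 50.35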